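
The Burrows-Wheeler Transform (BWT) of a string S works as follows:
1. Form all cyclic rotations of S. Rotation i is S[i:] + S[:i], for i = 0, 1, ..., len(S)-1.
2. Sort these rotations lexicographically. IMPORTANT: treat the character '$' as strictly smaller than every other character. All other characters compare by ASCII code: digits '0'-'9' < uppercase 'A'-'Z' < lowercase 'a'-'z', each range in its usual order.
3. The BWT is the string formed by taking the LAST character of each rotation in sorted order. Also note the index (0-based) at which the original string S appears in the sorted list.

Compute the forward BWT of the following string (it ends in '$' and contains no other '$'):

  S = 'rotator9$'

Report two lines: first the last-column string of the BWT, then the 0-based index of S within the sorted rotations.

Answer: 9rttro$oa
6

Derivation:
All 9 rotations (rotation i = S[i:]+S[:i]):
  rot[0] = rotator9$
  rot[1] = otator9$r
  rot[2] = tator9$ro
  rot[3] = ator9$rot
  rot[4] = tor9$rota
  rot[5] = or9$rotat
  rot[6] = r9$rotato
  rot[7] = 9$rotator
  rot[8] = $rotator9
Sorted (with $ < everything):
  sorted[0] = $rotator9  (last char: '9')
  sorted[1] = 9$rotator  (last char: 'r')
  sorted[2] = ator9$rot  (last char: 't')
  sorted[3] = or9$rotat  (last char: 't')
  sorted[4] = otator9$r  (last char: 'r')
  sorted[5] = r9$rotato  (last char: 'o')
  sorted[6] = rotator9$  (last char: '$')
  sorted[7] = tator9$ro  (last char: 'o')
  sorted[8] = tor9$rota  (last char: 'a')
Last column: 9rttro$oa
Original string S is at sorted index 6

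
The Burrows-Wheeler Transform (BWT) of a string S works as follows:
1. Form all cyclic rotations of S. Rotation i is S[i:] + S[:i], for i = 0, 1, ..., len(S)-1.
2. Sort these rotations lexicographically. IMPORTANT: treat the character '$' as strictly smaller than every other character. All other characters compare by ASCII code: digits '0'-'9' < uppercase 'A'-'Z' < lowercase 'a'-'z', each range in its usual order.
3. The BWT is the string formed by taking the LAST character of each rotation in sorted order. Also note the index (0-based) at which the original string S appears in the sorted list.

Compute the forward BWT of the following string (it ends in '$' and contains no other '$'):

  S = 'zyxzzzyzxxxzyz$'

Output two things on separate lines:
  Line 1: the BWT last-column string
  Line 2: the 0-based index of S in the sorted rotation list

All 15 rotations (rotation i = S[i:]+S[:i]):
  rot[0] = zyxzzzyzxxxzyz$
  rot[1] = yxzzzyzxxxzyz$z
  rot[2] = xzzzyzxxxzyz$zy
  rot[3] = zzzyzxxxzyz$zyx
  rot[4] = zzyzxxxzyz$zyxz
  rot[5] = zyzxxxzyz$zyxzz
  rot[6] = yzxxxzyz$zyxzzz
  rot[7] = zxxxzyz$zyxzzzy
  rot[8] = xxxzyz$zyxzzzyz
  rot[9] = xxzyz$zyxzzzyzx
  rot[10] = xzyz$zyxzzzyzxx
  rot[11] = zyz$zyxzzzyzxxx
  rot[12] = yz$zyxzzzyzxxxz
  rot[13] = z$zyxzzzyzxxxzy
  rot[14] = $zyxzzzyzxxxzyz
Sorted (with $ < everything):
  sorted[0] = $zyxzzzyzxxxzyz  (last char: 'z')
  sorted[1] = xxxzyz$zyxzzzyz  (last char: 'z')
  sorted[2] = xxzyz$zyxzzzyzx  (last char: 'x')
  sorted[3] = xzyz$zyxzzzyzxx  (last char: 'x')
  sorted[4] = xzzzyzxxxzyz$zy  (last char: 'y')
  sorted[5] = yxzzzyzxxxzyz$z  (last char: 'z')
  sorted[6] = yz$zyxzzzyzxxxz  (last char: 'z')
  sorted[7] = yzxxxzyz$zyxzzz  (last char: 'z')
  sorted[8] = z$zyxzzzyzxxxzy  (last char: 'y')
  sorted[9] = zxxxzyz$zyxzzzy  (last char: 'y')
  sorted[10] = zyxzzzyzxxxzyz$  (last char: '$')
  sorted[11] = zyz$zyxzzzyzxxx  (last char: 'x')
  sorted[12] = zyzxxxzyz$zyxzz  (last char: 'z')
  sorted[13] = zzyzxxxzyz$zyxz  (last char: 'z')
  sorted[14] = zzzyzxxxzyz$zyx  (last char: 'x')
Last column: zzxxyzzzyy$xzzx
Original string S is at sorted index 10

Answer: zzxxyzzzyy$xzzx
10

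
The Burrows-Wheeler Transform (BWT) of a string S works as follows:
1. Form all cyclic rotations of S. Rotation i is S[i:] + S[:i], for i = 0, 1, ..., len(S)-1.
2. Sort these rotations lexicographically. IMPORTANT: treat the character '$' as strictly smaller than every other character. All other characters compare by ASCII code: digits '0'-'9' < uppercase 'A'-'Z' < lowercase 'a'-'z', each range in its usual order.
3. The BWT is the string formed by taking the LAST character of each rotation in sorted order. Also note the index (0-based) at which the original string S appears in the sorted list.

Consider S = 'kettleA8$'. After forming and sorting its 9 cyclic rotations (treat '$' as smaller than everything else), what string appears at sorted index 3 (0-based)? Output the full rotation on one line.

All 9 rotations (rotation i = S[i:]+S[:i]):
  rot[0] = kettleA8$
  rot[1] = ettleA8$k
  rot[2] = ttleA8$ke
  rot[3] = tleA8$ket
  rot[4] = leA8$kett
  rot[5] = eA8$kettl
  rot[6] = A8$kettle
  rot[7] = 8$kettleA
  rot[8] = $kettleA8
Sorted (with $ < everything):
  sorted[0] = $kettleA8
  sorted[1] = 8$kettleA
  sorted[2] = A8$kettle
  sorted[3] = eA8$kettl
  sorted[4] = ettleA8$k
  sorted[5] = kettleA8$
  sorted[6] = leA8$kett
  sorted[7] = tleA8$ket
  sorted[8] = ttleA8$ke
sorted[3] = eA8$kettl

Answer: eA8$kettl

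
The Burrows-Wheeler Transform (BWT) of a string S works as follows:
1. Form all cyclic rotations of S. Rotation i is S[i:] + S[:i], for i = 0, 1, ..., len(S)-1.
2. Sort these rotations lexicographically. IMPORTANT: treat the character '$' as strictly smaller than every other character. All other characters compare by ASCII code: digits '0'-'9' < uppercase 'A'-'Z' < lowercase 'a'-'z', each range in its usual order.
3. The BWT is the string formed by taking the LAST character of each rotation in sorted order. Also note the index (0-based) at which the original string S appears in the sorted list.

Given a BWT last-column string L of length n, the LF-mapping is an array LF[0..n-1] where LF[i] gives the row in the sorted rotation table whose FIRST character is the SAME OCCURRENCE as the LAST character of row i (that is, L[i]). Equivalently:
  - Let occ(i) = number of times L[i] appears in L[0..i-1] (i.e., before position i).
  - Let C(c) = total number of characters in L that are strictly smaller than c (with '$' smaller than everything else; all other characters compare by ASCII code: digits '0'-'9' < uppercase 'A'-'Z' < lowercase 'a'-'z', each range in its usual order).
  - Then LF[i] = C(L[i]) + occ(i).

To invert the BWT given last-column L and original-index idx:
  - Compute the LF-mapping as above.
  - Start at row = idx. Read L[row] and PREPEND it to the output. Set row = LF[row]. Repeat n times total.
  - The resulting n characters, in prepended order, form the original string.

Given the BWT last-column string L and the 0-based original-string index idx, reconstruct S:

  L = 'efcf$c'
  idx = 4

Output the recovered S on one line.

Answer: fccfe$

Derivation:
LF mapping: 3 4 1 5 0 2
Walk LF starting at row 4, prepending L[row]:
  step 1: row=4, L[4]='$', prepend. Next row=LF[4]=0
  step 2: row=0, L[0]='e', prepend. Next row=LF[0]=3
  step 3: row=3, L[3]='f', prepend. Next row=LF[3]=5
  step 4: row=5, L[5]='c', prepend. Next row=LF[5]=2
  step 5: row=2, L[2]='c', prepend. Next row=LF[2]=1
  step 6: row=1, L[1]='f', prepend. Next row=LF[1]=4
Reversed output: fccfe$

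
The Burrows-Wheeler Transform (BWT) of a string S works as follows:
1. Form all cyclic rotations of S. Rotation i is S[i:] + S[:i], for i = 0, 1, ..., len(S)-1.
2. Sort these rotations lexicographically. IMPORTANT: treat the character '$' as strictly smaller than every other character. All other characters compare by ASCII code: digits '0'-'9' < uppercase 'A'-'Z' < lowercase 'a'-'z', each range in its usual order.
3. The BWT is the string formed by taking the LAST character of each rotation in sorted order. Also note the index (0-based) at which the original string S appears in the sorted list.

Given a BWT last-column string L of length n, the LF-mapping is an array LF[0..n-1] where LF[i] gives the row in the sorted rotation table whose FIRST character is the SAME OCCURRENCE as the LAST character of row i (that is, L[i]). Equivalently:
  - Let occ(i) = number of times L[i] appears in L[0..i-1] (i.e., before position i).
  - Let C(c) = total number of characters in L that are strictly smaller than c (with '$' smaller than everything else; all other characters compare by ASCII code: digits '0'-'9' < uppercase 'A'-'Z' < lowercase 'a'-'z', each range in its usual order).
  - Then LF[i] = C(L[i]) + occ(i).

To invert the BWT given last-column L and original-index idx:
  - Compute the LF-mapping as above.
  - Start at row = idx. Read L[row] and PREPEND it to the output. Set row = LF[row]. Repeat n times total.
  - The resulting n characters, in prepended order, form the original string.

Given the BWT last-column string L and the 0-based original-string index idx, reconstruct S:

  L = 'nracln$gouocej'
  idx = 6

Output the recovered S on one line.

Answer: jungleraccoon$

Derivation:
LF mapping: 8 12 1 2 7 9 0 5 10 13 11 3 4 6
Walk LF starting at row 6, prepending L[row]:
  step 1: row=6, L[6]='$', prepend. Next row=LF[6]=0
  step 2: row=0, L[0]='n', prepend. Next row=LF[0]=8
  step 3: row=8, L[8]='o', prepend. Next row=LF[8]=10
  step 4: row=10, L[10]='o', prepend. Next row=LF[10]=11
  step 5: row=11, L[11]='c', prepend. Next row=LF[11]=3
  step 6: row=3, L[3]='c', prepend. Next row=LF[3]=2
  step 7: row=2, L[2]='a', prepend. Next row=LF[2]=1
  step 8: row=1, L[1]='r', prepend. Next row=LF[1]=12
  step 9: row=12, L[12]='e', prepend. Next row=LF[12]=4
  step 10: row=4, L[4]='l', prepend. Next row=LF[4]=7
  step 11: row=7, L[7]='g', prepend. Next row=LF[7]=5
  step 12: row=5, L[5]='n', prepend. Next row=LF[5]=9
  step 13: row=9, L[9]='u', prepend. Next row=LF[9]=13
  step 14: row=13, L[13]='j', prepend. Next row=LF[13]=6
Reversed output: jungleraccoon$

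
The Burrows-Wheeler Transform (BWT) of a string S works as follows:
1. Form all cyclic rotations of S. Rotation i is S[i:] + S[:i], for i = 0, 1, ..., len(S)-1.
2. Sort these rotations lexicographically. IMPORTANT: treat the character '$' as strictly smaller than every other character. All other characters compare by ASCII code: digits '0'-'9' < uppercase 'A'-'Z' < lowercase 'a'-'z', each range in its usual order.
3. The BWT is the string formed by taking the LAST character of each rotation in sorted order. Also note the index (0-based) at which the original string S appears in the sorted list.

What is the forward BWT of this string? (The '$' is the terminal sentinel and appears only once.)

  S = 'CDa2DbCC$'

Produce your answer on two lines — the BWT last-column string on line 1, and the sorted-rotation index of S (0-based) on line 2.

All 9 rotations (rotation i = S[i:]+S[:i]):
  rot[0] = CDa2DbCC$
  rot[1] = Da2DbCC$C
  rot[2] = a2DbCC$CD
  rot[3] = 2DbCC$CDa
  rot[4] = DbCC$CDa2
  rot[5] = bCC$CDa2D
  rot[6] = CC$CDa2Db
  rot[7] = C$CDa2DbC
  rot[8] = $CDa2DbCC
Sorted (with $ < everything):
  sorted[0] = $CDa2DbCC  (last char: 'C')
  sorted[1] = 2DbCC$CDa  (last char: 'a')
  sorted[2] = C$CDa2DbC  (last char: 'C')
  sorted[3] = CC$CDa2Db  (last char: 'b')
  sorted[4] = CDa2DbCC$  (last char: '$')
  sorted[5] = Da2DbCC$C  (last char: 'C')
  sorted[6] = DbCC$CDa2  (last char: '2')
  sorted[7] = a2DbCC$CD  (last char: 'D')
  sorted[8] = bCC$CDa2D  (last char: 'D')
Last column: CaCb$C2DD
Original string S is at sorted index 4

Answer: CaCb$C2DD
4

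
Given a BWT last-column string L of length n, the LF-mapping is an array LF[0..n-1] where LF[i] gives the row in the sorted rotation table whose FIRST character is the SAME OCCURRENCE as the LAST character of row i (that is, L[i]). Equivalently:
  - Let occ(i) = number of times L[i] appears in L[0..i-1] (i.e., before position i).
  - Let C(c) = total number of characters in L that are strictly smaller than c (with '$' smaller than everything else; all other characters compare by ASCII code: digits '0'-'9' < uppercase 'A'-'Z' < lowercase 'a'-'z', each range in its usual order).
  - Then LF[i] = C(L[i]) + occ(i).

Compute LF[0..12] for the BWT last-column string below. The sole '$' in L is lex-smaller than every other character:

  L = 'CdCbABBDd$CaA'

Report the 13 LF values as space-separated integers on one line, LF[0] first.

Char counts: '$':1, 'A':2, 'B':2, 'C':3, 'D':1, 'a':1, 'b':1, 'd':2
C (first-col start): C('$')=0, C('A')=1, C('B')=3, C('C')=5, C('D')=8, C('a')=9, C('b')=10, C('d')=11
L[0]='C': occ=0, LF[0]=C('C')+0=5+0=5
L[1]='d': occ=0, LF[1]=C('d')+0=11+0=11
L[2]='C': occ=1, LF[2]=C('C')+1=5+1=6
L[3]='b': occ=0, LF[3]=C('b')+0=10+0=10
L[4]='A': occ=0, LF[4]=C('A')+0=1+0=1
L[5]='B': occ=0, LF[5]=C('B')+0=3+0=3
L[6]='B': occ=1, LF[6]=C('B')+1=3+1=4
L[7]='D': occ=0, LF[7]=C('D')+0=8+0=8
L[8]='d': occ=1, LF[8]=C('d')+1=11+1=12
L[9]='$': occ=0, LF[9]=C('$')+0=0+0=0
L[10]='C': occ=2, LF[10]=C('C')+2=5+2=7
L[11]='a': occ=0, LF[11]=C('a')+0=9+0=9
L[12]='A': occ=1, LF[12]=C('A')+1=1+1=2

Answer: 5 11 6 10 1 3 4 8 12 0 7 9 2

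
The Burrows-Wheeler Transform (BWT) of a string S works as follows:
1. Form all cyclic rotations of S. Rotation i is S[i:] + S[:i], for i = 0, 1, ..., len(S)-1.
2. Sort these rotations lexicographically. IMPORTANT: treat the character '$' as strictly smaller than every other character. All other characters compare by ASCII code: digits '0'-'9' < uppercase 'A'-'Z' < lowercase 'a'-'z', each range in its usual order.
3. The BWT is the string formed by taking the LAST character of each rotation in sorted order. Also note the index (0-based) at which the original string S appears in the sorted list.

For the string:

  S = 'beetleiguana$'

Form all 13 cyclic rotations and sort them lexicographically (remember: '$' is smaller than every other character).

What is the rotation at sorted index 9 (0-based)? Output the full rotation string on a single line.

Answer: leiguana$beet

Derivation:
All 13 rotations (rotation i = S[i:]+S[:i]):
  rot[0] = beetleiguana$
  rot[1] = eetleiguana$b
  rot[2] = etleiguana$be
  rot[3] = tleiguana$bee
  rot[4] = leiguana$beet
  rot[5] = eiguana$beetl
  rot[6] = iguana$beetle
  rot[7] = guana$beetlei
  rot[8] = uana$beetleig
  rot[9] = ana$beetleigu
  rot[10] = na$beetleigua
  rot[11] = a$beetleiguan
  rot[12] = $beetleiguana
Sorted (with $ < everything):
  sorted[0] = $beetleiguana
  sorted[1] = a$beetleiguan
  sorted[2] = ana$beetleigu
  sorted[3] = beetleiguana$
  sorted[4] = eetleiguana$b
  sorted[5] = eiguana$beetl
  sorted[6] = etleiguana$be
  sorted[7] = guana$beetlei
  sorted[8] = iguana$beetle
  sorted[9] = leiguana$beet
  sorted[10] = na$beetleigua
  sorted[11] = tleiguana$bee
  sorted[12] = uana$beetleig
sorted[9] = leiguana$beet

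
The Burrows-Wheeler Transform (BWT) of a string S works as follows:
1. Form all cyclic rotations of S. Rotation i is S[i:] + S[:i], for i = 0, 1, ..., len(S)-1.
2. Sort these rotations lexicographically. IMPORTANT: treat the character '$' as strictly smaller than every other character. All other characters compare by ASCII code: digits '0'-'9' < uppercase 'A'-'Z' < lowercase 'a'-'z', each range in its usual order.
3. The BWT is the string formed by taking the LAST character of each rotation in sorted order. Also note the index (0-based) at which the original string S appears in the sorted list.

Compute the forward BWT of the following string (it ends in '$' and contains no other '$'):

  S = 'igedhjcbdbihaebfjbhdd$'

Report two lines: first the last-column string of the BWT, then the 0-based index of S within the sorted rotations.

All 22 rotations (rotation i = S[i:]+S[:i]):
  rot[0] = igedhjcbdbihaebfjbhdd$
  rot[1] = gedhjcbdbihaebfjbhdd$i
  rot[2] = edhjcbdbihaebfjbhdd$ig
  rot[3] = dhjcbdbihaebfjbhdd$ige
  rot[4] = hjcbdbihaebfjbhdd$iged
  rot[5] = jcbdbihaebfjbhdd$igedh
  rot[6] = cbdbihaebfjbhdd$igedhj
  rot[7] = bdbihaebfjbhdd$igedhjc
  rot[8] = dbihaebfjbhdd$igedhjcb
  rot[9] = bihaebfjbhdd$igedhjcbd
  rot[10] = ihaebfjbhdd$igedhjcbdb
  rot[11] = haebfjbhdd$igedhjcbdbi
  rot[12] = aebfjbhdd$igedhjcbdbih
  rot[13] = ebfjbhdd$igedhjcbdbiha
  rot[14] = bfjbhdd$igedhjcbdbihae
  rot[15] = fjbhdd$igedhjcbdbihaeb
  rot[16] = jbhdd$igedhjcbdbihaebf
  rot[17] = bhdd$igedhjcbdbihaebfj
  rot[18] = hdd$igedhjcbdbihaebfjb
  rot[19] = dd$igedhjcbdbihaebfjbh
  rot[20] = d$igedhjcbdbihaebfjbhd
  rot[21] = $igedhjcbdbihaebfjbhdd
Sorted (with $ < everything):
  sorted[0] = $igedhjcbdbihaebfjbhdd  (last char: 'd')
  sorted[1] = aebfjbhdd$igedhjcbdbih  (last char: 'h')
  sorted[2] = bdbihaebfjbhdd$igedhjc  (last char: 'c')
  sorted[3] = bfjbhdd$igedhjcbdbihae  (last char: 'e')
  sorted[4] = bhdd$igedhjcbdbihaebfj  (last char: 'j')
  sorted[5] = bihaebfjbhdd$igedhjcbd  (last char: 'd')
  sorted[6] = cbdbihaebfjbhdd$igedhj  (last char: 'j')
  sorted[7] = d$igedhjcbdbihaebfjbhd  (last char: 'd')
  sorted[8] = dbihaebfjbhdd$igedhjcb  (last char: 'b')
  sorted[9] = dd$igedhjcbdbihaebfjbh  (last char: 'h')
  sorted[10] = dhjcbdbihaebfjbhdd$ige  (last char: 'e')
  sorted[11] = ebfjbhdd$igedhjcbdbiha  (last char: 'a')
  sorted[12] = edhjcbdbihaebfjbhdd$ig  (last char: 'g')
  sorted[13] = fjbhdd$igedhjcbdbihaeb  (last char: 'b')
  sorted[14] = gedhjcbdbihaebfjbhdd$i  (last char: 'i')
  sorted[15] = haebfjbhdd$igedhjcbdbi  (last char: 'i')
  sorted[16] = hdd$igedhjcbdbihaebfjb  (last char: 'b')
  sorted[17] = hjcbdbihaebfjbhdd$iged  (last char: 'd')
  sorted[18] = igedhjcbdbihaebfjbhdd$  (last char: '$')
  sorted[19] = ihaebfjbhdd$igedhjcbdb  (last char: 'b')
  sorted[20] = jbhdd$igedhjcbdbihaebf  (last char: 'f')
  sorted[21] = jcbdbihaebfjbhdd$igedh  (last char: 'h')
Last column: dhcejdjdbheagbiibd$bfh
Original string S is at sorted index 18

Answer: dhcejdjdbheagbiibd$bfh
18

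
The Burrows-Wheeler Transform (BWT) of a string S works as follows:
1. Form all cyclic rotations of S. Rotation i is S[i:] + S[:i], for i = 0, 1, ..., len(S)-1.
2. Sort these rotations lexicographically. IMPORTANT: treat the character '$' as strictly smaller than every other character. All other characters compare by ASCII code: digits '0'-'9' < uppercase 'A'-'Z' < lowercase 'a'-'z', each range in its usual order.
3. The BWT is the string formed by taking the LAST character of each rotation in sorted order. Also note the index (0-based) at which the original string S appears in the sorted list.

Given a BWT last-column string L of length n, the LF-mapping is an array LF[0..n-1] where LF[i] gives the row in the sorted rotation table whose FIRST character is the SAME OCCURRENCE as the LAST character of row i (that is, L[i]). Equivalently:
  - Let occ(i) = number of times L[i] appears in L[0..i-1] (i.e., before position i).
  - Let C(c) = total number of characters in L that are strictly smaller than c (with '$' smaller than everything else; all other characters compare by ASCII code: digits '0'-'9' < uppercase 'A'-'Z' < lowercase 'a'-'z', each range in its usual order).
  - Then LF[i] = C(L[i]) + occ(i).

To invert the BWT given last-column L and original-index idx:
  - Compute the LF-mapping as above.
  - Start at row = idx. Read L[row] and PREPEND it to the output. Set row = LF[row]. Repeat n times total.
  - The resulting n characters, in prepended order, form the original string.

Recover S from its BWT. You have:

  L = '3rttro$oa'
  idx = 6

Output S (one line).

LF mapping: 1 5 7 8 6 3 0 4 2
Walk LF starting at row 6, prepending L[row]:
  step 1: row=6, L[6]='$', prepend. Next row=LF[6]=0
  step 2: row=0, L[0]='3', prepend. Next row=LF[0]=1
  step 3: row=1, L[1]='r', prepend. Next row=LF[1]=5
  step 4: row=5, L[5]='o', prepend. Next row=LF[5]=3
  step 5: row=3, L[3]='t', prepend. Next row=LF[3]=8
  step 6: row=8, L[8]='a', prepend. Next row=LF[8]=2
  step 7: row=2, L[2]='t', prepend. Next row=LF[2]=7
  step 8: row=7, L[7]='o', prepend. Next row=LF[7]=4
  step 9: row=4, L[4]='r', prepend. Next row=LF[4]=6
Reversed output: rotator3$

Answer: rotator3$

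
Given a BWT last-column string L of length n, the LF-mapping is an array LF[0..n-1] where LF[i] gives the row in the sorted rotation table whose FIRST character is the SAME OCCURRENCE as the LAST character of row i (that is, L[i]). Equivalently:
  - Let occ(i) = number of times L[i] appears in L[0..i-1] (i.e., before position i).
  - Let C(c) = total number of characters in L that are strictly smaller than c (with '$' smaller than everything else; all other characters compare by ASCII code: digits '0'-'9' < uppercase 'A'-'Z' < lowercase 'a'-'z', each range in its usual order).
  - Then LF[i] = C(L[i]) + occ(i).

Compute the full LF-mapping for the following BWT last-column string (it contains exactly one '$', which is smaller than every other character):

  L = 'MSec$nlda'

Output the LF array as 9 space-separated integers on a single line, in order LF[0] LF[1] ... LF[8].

Answer: 1 2 6 4 0 8 7 5 3

Derivation:
Char counts: '$':1, 'M':1, 'S':1, 'a':1, 'c':1, 'd':1, 'e':1, 'l':1, 'n':1
C (first-col start): C('$')=0, C('M')=1, C('S')=2, C('a')=3, C('c')=4, C('d')=5, C('e')=6, C('l')=7, C('n')=8
L[0]='M': occ=0, LF[0]=C('M')+0=1+0=1
L[1]='S': occ=0, LF[1]=C('S')+0=2+0=2
L[2]='e': occ=0, LF[2]=C('e')+0=6+0=6
L[3]='c': occ=0, LF[3]=C('c')+0=4+0=4
L[4]='$': occ=0, LF[4]=C('$')+0=0+0=0
L[5]='n': occ=0, LF[5]=C('n')+0=8+0=8
L[6]='l': occ=0, LF[6]=C('l')+0=7+0=7
L[7]='d': occ=0, LF[7]=C('d')+0=5+0=5
L[8]='a': occ=0, LF[8]=C('a')+0=3+0=3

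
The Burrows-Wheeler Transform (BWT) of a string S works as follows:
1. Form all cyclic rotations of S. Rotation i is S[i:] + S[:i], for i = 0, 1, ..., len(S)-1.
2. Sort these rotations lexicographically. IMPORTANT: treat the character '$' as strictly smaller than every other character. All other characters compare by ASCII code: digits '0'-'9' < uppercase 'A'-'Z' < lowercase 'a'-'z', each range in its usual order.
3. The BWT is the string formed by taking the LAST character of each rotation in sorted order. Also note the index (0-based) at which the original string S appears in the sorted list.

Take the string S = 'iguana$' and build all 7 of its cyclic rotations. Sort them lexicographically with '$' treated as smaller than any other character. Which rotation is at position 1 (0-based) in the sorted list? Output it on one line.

Answer: a$iguan

Derivation:
All 7 rotations (rotation i = S[i:]+S[:i]):
  rot[0] = iguana$
  rot[1] = guana$i
  rot[2] = uana$ig
  rot[3] = ana$igu
  rot[4] = na$igua
  rot[5] = a$iguan
  rot[6] = $iguana
Sorted (with $ < everything):
  sorted[0] = $iguana
  sorted[1] = a$iguan
  sorted[2] = ana$igu
  sorted[3] = guana$i
  sorted[4] = iguana$
  sorted[5] = na$igua
  sorted[6] = uana$ig
sorted[1] = a$iguan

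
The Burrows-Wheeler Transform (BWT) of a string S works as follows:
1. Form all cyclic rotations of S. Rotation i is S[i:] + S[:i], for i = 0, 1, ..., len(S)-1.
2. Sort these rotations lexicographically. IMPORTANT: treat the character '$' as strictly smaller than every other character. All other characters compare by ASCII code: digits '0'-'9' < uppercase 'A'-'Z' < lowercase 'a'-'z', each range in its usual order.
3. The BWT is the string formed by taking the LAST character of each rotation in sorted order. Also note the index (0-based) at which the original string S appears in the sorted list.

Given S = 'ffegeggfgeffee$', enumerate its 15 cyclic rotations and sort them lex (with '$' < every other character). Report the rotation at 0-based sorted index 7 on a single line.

All 15 rotations (rotation i = S[i:]+S[:i]):
  rot[0] = ffegeggfgeffee$
  rot[1] = fegeggfgeffee$f
  rot[2] = egeggfgeffee$ff
  rot[3] = geggfgeffee$ffe
  rot[4] = eggfgeffee$ffeg
  rot[5] = ggfgeffee$ffege
  rot[6] = gfgeffee$ffegeg
  rot[7] = fgeffee$ffegegg
  rot[8] = geffee$ffegeggf
  rot[9] = effee$ffegeggfg
  rot[10] = ffee$ffegeggfge
  rot[11] = fee$ffegeggfgef
  rot[12] = ee$ffegeggfgeff
  rot[13] = e$ffegeggfgeffe
  rot[14] = $ffegeggfgeffee
Sorted (with $ < everything):
  sorted[0] = $ffegeggfgeffee
  sorted[1] = e$ffegeggfgeffe
  sorted[2] = ee$ffegeggfgeff
  sorted[3] = effee$ffegeggfg
  sorted[4] = egeggfgeffee$ff
  sorted[5] = eggfgeffee$ffeg
  sorted[6] = fee$ffegeggfgef
  sorted[7] = fegeggfgeffee$f
  sorted[8] = ffee$ffegeggfge
  sorted[9] = ffegeggfgeffee$
  sorted[10] = fgeffee$ffegegg
  sorted[11] = geffee$ffegeggf
  sorted[12] = geggfgeffee$ffe
  sorted[13] = gfgeffee$ffegeg
  sorted[14] = ggfgeffee$ffege
sorted[7] = fegeggfgeffee$f

Answer: fegeggfgeffee$f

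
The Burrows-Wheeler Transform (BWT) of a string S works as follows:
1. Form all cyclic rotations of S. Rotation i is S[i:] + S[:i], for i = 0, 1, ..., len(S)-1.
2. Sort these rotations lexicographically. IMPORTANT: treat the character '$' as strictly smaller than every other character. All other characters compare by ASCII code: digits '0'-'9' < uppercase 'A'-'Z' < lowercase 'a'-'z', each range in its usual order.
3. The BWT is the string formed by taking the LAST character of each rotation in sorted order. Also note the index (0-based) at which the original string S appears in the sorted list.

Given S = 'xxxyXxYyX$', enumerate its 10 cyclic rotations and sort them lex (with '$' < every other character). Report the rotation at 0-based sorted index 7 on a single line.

Answer: xyXxYyX$xx

Derivation:
All 10 rotations (rotation i = S[i:]+S[:i]):
  rot[0] = xxxyXxYyX$
  rot[1] = xxyXxYyX$x
  rot[2] = xyXxYyX$xx
  rot[3] = yXxYyX$xxx
  rot[4] = XxYyX$xxxy
  rot[5] = xYyX$xxxyX
  rot[6] = YyX$xxxyXx
  rot[7] = yX$xxxyXxY
  rot[8] = X$xxxyXxYy
  rot[9] = $xxxyXxYyX
Sorted (with $ < everything):
  sorted[0] = $xxxyXxYyX
  sorted[1] = X$xxxyXxYy
  sorted[2] = XxYyX$xxxy
  sorted[3] = YyX$xxxyXx
  sorted[4] = xYyX$xxxyX
  sorted[5] = xxxyXxYyX$
  sorted[6] = xxyXxYyX$x
  sorted[7] = xyXxYyX$xx
  sorted[8] = yX$xxxyXxY
  sorted[9] = yXxYyX$xxx
sorted[7] = xyXxYyX$xx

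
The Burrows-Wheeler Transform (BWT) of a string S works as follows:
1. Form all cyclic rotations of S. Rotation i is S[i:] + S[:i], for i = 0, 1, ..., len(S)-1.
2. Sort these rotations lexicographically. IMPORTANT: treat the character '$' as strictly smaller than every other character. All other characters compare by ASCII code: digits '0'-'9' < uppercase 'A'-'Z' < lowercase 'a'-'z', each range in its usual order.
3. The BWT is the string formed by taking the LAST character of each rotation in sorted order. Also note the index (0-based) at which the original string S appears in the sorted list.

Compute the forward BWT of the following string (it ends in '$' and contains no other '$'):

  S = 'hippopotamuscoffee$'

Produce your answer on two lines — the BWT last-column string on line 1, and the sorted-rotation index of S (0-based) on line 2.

All 19 rotations (rotation i = S[i:]+S[:i]):
  rot[0] = hippopotamuscoffee$
  rot[1] = ippopotamuscoffee$h
  rot[2] = ppopotamuscoffee$hi
  rot[3] = popotamuscoffee$hip
  rot[4] = opotamuscoffee$hipp
  rot[5] = potamuscoffee$hippo
  rot[6] = otamuscoffee$hippop
  rot[7] = tamuscoffee$hippopo
  rot[8] = amuscoffee$hippopot
  rot[9] = muscoffee$hippopota
  rot[10] = uscoffee$hippopotam
  rot[11] = scoffee$hippopotamu
  rot[12] = coffee$hippopotamus
  rot[13] = offee$hippopotamusc
  rot[14] = ffee$hippopotamusco
  rot[15] = fee$hippopotamuscof
  rot[16] = ee$hippopotamuscoff
  rot[17] = e$hippopotamuscoffe
  rot[18] = $hippopotamuscoffee
Sorted (with $ < everything):
  sorted[0] = $hippopotamuscoffee  (last char: 'e')
  sorted[1] = amuscoffee$hippopot  (last char: 't')
  sorted[2] = coffee$hippopotamus  (last char: 's')
  sorted[3] = e$hippopotamuscoffe  (last char: 'e')
  sorted[4] = ee$hippopotamuscoff  (last char: 'f')
  sorted[5] = fee$hippopotamuscof  (last char: 'f')
  sorted[6] = ffee$hippopotamusco  (last char: 'o')
  sorted[7] = hippopotamuscoffee$  (last char: '$')
  sorted[8] = ippopotamuscoffee$h  (last char: 'h')
  sorted[9] = muscoffee$hippopota  (last char: 'a')
  sorted[10] = offee$hippopotamusc  (last char: 'c')
  sorted[11] = opotamuscoffee$hipp  (last char: 'p')
  sorted[12] = otamuscoffee$hippop  (last char: 'p')
  sorted[13] = popotamuscoffee$hip  (last char: 'p')
  sorted[14] = potamuscoffee$hippo  (last char: 'o')
  sorted[15] = ppopotamuscoffee$hi  (last char: 'i')
  sorted[16] = scoffee$hippopotamu  (last char: 'u')
  sorted[17] = tamuscoffee$hippopo  (last char: 'o')
  sorted[18] = uscoffee$hippopotam  (last char: 'm')
Last column: etseffo$hacpppoiuom
Original string S is at sorted index 7

Answer: etseffo$hacpppoiuom
7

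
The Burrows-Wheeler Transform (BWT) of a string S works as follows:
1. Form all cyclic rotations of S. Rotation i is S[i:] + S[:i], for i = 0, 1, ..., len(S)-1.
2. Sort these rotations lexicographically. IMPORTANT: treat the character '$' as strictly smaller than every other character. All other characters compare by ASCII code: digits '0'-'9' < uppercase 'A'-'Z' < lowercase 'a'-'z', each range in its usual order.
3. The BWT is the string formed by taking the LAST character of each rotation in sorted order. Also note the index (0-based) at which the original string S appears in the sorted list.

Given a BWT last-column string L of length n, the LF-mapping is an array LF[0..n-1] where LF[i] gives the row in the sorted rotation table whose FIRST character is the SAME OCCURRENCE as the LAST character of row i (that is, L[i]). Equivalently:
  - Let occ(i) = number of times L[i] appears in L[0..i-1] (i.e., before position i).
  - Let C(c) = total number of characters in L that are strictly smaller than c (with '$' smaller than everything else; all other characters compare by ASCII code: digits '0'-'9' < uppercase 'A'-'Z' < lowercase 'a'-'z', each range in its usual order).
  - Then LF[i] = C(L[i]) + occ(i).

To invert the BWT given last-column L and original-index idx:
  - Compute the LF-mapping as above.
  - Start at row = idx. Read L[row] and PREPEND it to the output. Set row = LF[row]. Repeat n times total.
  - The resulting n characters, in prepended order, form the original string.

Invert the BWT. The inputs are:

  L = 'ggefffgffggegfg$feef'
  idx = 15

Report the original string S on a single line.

LF mapping: 13 14 1 5 6 7 15 8 9 16 17 2 18 10 19 0 11 3 4 12
Walk LF starting at row 15, prepending L[row]:
  step 1: row=15, L[15]='$', prepend. Next row=LF[15]=0
  step 2: row=0, L[0]='g', prepend. Next row=LF[0]=13
  step 3: row=13, L[13]='f', prepend. Next row=LF[13]=10
  step 4: row=10, L[10]='g', prepend. Next row=LF[10]=17
  step 5: row=17, L[17]='e', prepend. Next row=LF[17]=3
  step 6: row=3, L[3]='f', prepend. Next row=LF[3]=5
  step 7: row=5, L[5]='f', prepend. Next row=LF[5]=7
  step 8: row=7, L[7]='f', prepend. Next row=LF[7]=8
  step 9: row=8, L[8]='f', prepend. Next row=LF[8]=9
  step 10: row=9, L[9]='g', prepend. Next row=LF[9]=16
  step 11: row=16, L[16]='f', prepend. Next row=LF[16]=11
  step 12: row=11, L[11]='e', prepend. Next row=LF[11]=2
  step 13: row=2, L[2]='e', prepend. Next row=LF[2]=1
  step 14: row=1, L[1]='g', prepend. Next row=LF[1]=14
  step 15: row=14, L[14]='g', prepend. Next row=LF[14]=19
  step 16: row=19, L[19]='f', prepend. Next row=LF[19]=12
  step 17: row=12, L[12]='g', prepend. Next row=LF[12]=18
  step 18: row=18, L[18]='e', prepend. Next row=LF[18]=4
  step 19: row=4, L[4]='f', prepend. Next row=LF[4]=6
  step 20: row=6, L[6]='g', prepend. Next row=LF[6]=15
Reversed output: gfegfggeefgffffegfg$

Answer: gfegfggeefgffffegfg$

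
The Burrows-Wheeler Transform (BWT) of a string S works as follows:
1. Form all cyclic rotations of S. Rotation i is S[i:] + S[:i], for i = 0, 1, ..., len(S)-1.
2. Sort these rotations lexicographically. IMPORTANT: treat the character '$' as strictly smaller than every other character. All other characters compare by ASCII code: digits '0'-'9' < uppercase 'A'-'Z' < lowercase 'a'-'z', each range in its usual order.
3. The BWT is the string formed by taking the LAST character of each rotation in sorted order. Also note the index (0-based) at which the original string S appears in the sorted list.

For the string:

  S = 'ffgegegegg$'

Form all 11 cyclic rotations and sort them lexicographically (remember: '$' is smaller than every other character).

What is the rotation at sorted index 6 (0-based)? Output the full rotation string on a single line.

All 11 rotations (rotation i = S[i:]+S[:i]):
  rot[0] = ffgegegegg$
  rot[1] = fgegegegg$f
  rot[2] = gegegegg$ff
  rot[3] = egegegg$ffg
  rot[4] = gegegg$ffge
  rot[5] = egegg$ffgeg
  rot[6] = gegg$ffgege
  rot[7] = egg$ffgegeg
  rot[8] = gg$ffgegege
  rot[9] = g$ffgegegeg
  rot[10] = $ffgegegegg
Sorted (with $ < everything):
  sorted[0] = $ffgegegegg
  sorted[1] = egegegg$ffg
  sorted[2] = egegg$ffgeg
  sorted[3] = egg$ffgegeg
  sorted[4] = ffgegegegg$
  sorted[5] = fgegegegg$f
  sorted[6] = g$ffgegegeg
  sorted[7] = gegegegg$ff
  sorted[8] = gegegg$ffge
  sorted[9] = gegg$ffgege
  sorted[10] = gg$ffgegege
sorted[6] = g$ffgegegeg

Answer: g$ffgegegeg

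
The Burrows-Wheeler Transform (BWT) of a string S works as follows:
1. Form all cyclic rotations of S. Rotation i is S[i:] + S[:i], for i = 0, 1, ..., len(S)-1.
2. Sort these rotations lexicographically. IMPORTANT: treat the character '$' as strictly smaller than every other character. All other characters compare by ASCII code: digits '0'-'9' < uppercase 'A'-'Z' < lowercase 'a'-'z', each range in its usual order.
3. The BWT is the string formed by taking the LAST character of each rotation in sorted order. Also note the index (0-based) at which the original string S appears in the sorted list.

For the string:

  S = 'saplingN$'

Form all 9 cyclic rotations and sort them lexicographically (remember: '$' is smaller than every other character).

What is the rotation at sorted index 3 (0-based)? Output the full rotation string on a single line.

All 9 rotations (rotation i = S[i:]+S[:i]):
  rot[0] = saplingN$
  rot[1] = aplingN$s
  rot[2] = plingN$sa
  rot[3] = lingN$sap
  rot[4] = ingN$sapl
  rot[5] = ngN$sapli
  rot[6] = gN$saplin
  rot[7] = N$sapling
  rot[8] = $saplingN
Sorted (with $ < everything):
  sorted[0] = $saplingN
  sorted[1] = N$sapling
  sorted[2] = aplingN$s
  sorted[3] = gN$saplin
  sorted[4] = ingN$sapl
  sorted[5] = lingN$sap
  sorted[6] = ngN$sapli
  sorted[7] = plingN$sa
  sorted[8] = saplingN$
sorted[3] = gN$saplin

Answer: gN$saplin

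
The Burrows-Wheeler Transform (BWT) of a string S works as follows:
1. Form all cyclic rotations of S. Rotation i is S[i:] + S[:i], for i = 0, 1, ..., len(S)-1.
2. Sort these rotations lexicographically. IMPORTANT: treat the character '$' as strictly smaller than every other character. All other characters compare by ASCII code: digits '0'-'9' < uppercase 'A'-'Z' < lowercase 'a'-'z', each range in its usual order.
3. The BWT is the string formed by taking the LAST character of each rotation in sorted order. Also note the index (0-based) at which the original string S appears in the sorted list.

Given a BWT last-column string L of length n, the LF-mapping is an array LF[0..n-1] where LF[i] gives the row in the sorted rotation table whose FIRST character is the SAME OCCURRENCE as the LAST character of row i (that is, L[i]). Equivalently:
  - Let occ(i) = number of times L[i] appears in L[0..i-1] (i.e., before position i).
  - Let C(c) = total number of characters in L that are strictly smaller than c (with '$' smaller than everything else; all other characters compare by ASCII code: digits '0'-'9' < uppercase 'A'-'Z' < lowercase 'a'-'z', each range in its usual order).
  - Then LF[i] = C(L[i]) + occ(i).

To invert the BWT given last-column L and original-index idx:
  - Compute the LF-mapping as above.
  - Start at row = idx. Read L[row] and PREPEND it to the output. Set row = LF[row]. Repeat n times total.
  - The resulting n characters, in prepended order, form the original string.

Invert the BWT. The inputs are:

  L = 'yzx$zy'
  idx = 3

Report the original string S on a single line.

LF mapping: 2 4 1 0 5 3
Walk LF starting at row 3, prepending L[row]:
  step 1: row=3, L[3]='$', prepend. Next row=LF[3]=0
  step 2: row=0, L[0]='y', prepend. Next row=LF[0]=2
  step 3: row=2, L[2]='x', prepend. Next row=LF[2]=1
  step 4: row=1, L[1]='z', prepend. Next row=LF[1]=4
  step 5: row=4, L[4]='z', prepend. Next row=LF[4]=5
  step 6: row=5, L[5]='y', prepend. Next row=LF[5]=3
Reversed output: yzzxy$

Answer: yzzxy$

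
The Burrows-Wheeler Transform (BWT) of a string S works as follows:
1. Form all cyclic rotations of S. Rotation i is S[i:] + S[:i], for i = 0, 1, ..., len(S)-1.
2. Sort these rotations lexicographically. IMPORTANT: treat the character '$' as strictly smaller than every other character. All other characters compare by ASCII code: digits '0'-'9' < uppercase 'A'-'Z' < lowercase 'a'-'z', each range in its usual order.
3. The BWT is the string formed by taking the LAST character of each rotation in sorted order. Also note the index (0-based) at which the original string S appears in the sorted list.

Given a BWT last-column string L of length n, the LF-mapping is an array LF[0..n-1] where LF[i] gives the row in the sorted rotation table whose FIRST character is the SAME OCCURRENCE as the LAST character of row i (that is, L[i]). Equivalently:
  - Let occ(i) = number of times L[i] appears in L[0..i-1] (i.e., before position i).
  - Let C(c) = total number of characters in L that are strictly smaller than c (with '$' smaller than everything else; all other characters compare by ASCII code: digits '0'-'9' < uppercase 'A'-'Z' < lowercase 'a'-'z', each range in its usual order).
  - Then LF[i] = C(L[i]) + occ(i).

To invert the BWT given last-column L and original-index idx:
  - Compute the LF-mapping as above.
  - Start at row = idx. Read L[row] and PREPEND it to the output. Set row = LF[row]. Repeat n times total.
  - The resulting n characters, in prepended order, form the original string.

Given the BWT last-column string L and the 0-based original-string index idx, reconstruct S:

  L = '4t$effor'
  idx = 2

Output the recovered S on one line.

Answer: effort4$

Derivation:
LF mapping: 1 7 0 2 3 4 5 6
Walk LF starting at row 2, prepending L[row]:
  step 1: row=2, L[2]='$', prepend. Next row=LF[2]=0
  step 2: row=0, L[0]='4', prepend. Next row=LF[0]=1
  step 3: row=1, L[1]='t', prepend. Next row=LF[1]=7
  step 4: row=7, L[7]='r', prepend. Next row=LF[7]=6
  step 5: row=6, L[6]='o', prepend. Next row=LF[6]=5
  step 6: row=5, L[5]='f', prepend. Next row=LF[5]=4
  step 7: row=4, L[4]='f', prepend. Next row=LF[4]=3
  step 8: row=3, L[3]='e', prepend. Next row=LF[3]=2
Reversed output: effort4$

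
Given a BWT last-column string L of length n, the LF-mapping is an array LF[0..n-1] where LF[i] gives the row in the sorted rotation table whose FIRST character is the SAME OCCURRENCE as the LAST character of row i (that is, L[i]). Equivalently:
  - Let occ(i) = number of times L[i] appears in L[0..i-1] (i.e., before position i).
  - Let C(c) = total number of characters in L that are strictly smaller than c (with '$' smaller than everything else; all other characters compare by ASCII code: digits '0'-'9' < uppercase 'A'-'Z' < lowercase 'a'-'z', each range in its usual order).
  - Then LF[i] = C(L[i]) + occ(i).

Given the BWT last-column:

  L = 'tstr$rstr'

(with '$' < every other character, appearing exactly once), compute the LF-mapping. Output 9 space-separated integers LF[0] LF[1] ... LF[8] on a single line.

Char counts: '$':1, 'r':3, 's':2, 't':3
C (first-col start): C('$')=0, C('r')=1, C('s')=4, C('t')=6
L[0]='t': occ=0, LF[0]=C('t')+0=6+0=6
L[1]='s': occ=0, LF[1]=C('s')+0=4+0=4
L[2]='t': occ=1, LF[2]=C('t')+1=6+1=7
L[3]='r': occ=0, LF[3]=C('r')+0=1+0=1
L[4]='$': occ=0, LF[4]=C('$')+0=0+0=0
L[5]='r': occ=1, LF[5]=C('r')+1=1+1=2
L[6]='s': occ=1, LF[6]=C('s')+1=4+1=5
L[7]='t': occ=2, LF[7]=C('t')+2=6+2=8
L[8]='r': occ=2, LF[8]=C('r')+2=1+2=3

Answer: 6 4 7 1 0 2 5 8 3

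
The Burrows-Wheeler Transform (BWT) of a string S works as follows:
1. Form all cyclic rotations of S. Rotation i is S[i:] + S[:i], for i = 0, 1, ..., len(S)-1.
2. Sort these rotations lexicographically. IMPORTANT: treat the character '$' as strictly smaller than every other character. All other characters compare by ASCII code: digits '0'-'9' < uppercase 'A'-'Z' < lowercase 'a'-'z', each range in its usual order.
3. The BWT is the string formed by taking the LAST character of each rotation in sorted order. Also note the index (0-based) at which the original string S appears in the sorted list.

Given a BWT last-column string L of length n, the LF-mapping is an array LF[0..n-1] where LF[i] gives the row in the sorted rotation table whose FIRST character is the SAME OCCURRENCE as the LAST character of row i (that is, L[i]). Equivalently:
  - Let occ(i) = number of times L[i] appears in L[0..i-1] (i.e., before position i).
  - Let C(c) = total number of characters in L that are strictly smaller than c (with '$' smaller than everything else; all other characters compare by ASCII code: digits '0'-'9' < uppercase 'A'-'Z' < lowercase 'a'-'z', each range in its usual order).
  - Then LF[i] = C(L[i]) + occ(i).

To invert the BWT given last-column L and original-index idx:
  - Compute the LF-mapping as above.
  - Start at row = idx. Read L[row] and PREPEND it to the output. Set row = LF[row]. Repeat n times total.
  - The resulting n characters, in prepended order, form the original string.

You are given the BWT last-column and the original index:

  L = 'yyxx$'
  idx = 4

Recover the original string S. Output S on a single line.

LF mapping: 3 4 1 2 0
Walk LF starting at row 4, prepending L[row]:
  step 1: row=4, L[4]='$', prepend. Next row=LF[4]=0
  step 2: row=0, L[0]='y', prepend. Next row=LF[0]=3
  step 3: row=3, L[3]='x', prepend. Next row=LF[3]=2
  step 4: row=2, L[2]='x', prepend. Next row=LF[2]=1
  step 5: row=1, L[1]='y', prepend. Next row=LF[1]=4
Reversed output: yxxy$

Answer: yxxy$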